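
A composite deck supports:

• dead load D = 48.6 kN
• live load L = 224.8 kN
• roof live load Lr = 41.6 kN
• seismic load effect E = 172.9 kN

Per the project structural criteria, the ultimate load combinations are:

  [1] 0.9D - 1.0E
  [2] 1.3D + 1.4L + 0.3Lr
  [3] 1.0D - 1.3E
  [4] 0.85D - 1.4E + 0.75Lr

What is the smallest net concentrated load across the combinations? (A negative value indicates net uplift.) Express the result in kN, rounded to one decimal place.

-176.2 kN

[1] 0.9(48.6) - 1.0(172.9) = 43.7 - 172.9 = -129.2
[2] 1.3(48.6) + 1.4(224.8) + 0.3(41.6) = 63.2 + 314.7 + 12.5 = 390.4
[3] 1.0(48.6) - 1.3(172.9) = 48.6 - 224.8 = -176.2
[4] 0.85(48.6) - 1.4(172.9) + 0.75(41.6) = 41.3 - 242.1 + 31.2 = -169.6
Combination 3 gives the minimum: -176.2 kN.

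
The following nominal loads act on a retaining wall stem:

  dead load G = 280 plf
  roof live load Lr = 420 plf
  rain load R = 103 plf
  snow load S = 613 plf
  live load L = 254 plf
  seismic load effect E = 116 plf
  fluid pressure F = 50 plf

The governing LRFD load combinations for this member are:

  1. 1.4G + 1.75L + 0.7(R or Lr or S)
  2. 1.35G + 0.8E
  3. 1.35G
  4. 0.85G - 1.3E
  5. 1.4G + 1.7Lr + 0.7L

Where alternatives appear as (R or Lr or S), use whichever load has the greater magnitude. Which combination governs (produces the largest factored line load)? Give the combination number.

(R or Lr or S) → S = 613 plf.
1. 1.4(280) + 1.75(254) + 0.7(613) = 1265.60
2. 1.35(280) + 0.8(116) = 470.80
3. 1.35(280) = 378.00
4. 0.85(280) - 1.3(116) = 87.20
5. 1.4(280) + 1.7(420) + 0.7(254) = 1283.80
The largest value is 1283.80 plf from combination 5.

Combination 5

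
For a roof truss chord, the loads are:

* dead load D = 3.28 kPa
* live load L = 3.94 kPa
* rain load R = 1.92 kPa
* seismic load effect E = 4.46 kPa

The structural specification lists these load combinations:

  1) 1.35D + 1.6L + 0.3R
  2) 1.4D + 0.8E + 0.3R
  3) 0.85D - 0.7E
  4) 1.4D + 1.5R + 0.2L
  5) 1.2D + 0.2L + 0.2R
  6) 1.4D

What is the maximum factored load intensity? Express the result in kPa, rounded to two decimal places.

1) 1.35(3.28) + 1.6(3.94) + 0.3(1.92) = 4.43 + 6.30 + 0.58 = 11.31
2) 1.4(3.28) + 0.8(4.46) + 0.3(1.92) = 4.59 + 3.57 + 0.58 = 8.74
3) 0.85(3.28) - 0.7(4.46) = 2.79 - 3.12 = -0.33
4) 1.4(3.28) + 1.5(1.92) + 0.2(3.94) = 4.59 + 2.88 + 0.79 = 8.26
5) 1.2(3.28) + 0.2(3.94) + 0.2(1.92) = 3.94 + 0.79 + 0.38 = 5.11
6) 1.4(3.28) = 4.59
The controlling combination is 1, giving 11.31 kPa.

11.31 kPa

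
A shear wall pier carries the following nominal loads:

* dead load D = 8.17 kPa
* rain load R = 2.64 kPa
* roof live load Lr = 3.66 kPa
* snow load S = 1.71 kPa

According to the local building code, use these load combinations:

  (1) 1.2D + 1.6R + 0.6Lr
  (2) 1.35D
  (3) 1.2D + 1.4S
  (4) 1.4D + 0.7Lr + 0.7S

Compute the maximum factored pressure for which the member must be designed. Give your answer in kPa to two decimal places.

(1) 1.2(8.17) + 1.6(2.64) + 0.6(3.66) = 9.80 + 4.22 + 2.20 = 16.22
(2) 1.35(8.17) = 11.03
(3) 1.2(8.17) + 1.4(1.71) = 12.20
(4) 1.4(8.17) + 0.7(3.66) + 0.7(1.71) = 11.44 + 2.56 + 1.20 = 15.20
Maximum is from combination 1.

16.22 kPa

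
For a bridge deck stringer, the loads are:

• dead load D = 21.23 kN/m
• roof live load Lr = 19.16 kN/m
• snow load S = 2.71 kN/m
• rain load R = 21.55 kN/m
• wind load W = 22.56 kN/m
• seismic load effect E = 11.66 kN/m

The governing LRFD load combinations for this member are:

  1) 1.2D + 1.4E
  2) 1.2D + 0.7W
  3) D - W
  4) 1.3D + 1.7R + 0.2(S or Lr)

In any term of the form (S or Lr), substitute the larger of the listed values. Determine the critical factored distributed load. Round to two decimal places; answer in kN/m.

(S or Lr) → Lr = 19.16 kN/m.
1) 1.2(21.23) + 1.4(11.66) = 41.80
2) 1.2(21.23) + 0.7(22.56) = 41.27
3) 1.0(21.23) - 1.0(22.56) = -1.33
4) 1.3(21.23) + 1.7(21.55) + 0.2(19.16) = 68.07
Maximum is from combination 4.

68.07 kN/m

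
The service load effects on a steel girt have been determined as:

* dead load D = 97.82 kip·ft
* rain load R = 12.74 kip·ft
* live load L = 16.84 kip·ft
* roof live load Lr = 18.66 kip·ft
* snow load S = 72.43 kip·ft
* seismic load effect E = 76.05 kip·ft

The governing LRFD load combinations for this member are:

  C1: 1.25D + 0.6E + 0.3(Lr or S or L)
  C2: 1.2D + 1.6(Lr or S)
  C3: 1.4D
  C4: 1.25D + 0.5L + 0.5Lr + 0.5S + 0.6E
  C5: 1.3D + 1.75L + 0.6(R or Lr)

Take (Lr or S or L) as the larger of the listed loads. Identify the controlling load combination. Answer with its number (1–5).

(Lr or S or L) → S = 72.43 kip·ft; (Lr or S) → S = 72.43 kip·ft; (R or Lr) → Lr = 18.66 kip·ft.
C1: 1.25(97.82) + 0.6(76.05) + 0.3(72.43) = 189.63
C2: 1.2(97.82) + 1.6(72.43) = 117.38 + 115.89 = 233.27
C3: 1.4(97.82) = 136.95
C4: 1.25(97.82) + 0.5(16.84) + 0.5(18.66) + 0.5(72.43) + 0.6(76.05) = 221.87
C5: 1.3(97.82) + 1.75(16.84) + 0.6(18.66) = 167.83
The largest value is 233.27 kip·ft from combination 2.

Combination 2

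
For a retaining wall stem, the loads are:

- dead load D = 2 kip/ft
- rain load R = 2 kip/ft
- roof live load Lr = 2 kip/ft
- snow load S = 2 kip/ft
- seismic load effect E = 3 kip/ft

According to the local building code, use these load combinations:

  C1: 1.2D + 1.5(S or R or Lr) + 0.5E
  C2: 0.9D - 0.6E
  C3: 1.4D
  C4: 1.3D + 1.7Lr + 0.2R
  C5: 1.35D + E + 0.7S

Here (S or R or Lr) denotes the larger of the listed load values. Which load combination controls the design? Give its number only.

(S or R or Lr) → S = 2 kip/ft.
C1: 1.2(2) + 1.5(2) + 0.5(3) = 2.4 + 3.0 + 1.5 = 6.9
C2: 0.9(2) - 0.6(3) = 1.8 - 1.8 = 0.0
C3: 1.4(2) = 2.8
C4: 1.3(2) + 1.7(2) + 0.2(2) = 2.6 + 3.4 + 0.4 = 6.4
C5: 1.35(2) + 1.0(3) + 0.7(2) = 2.7 + 3.0 + 1.4 = 7.1
The largest value is 7.1 kip/ft from combination 5.

Combination 5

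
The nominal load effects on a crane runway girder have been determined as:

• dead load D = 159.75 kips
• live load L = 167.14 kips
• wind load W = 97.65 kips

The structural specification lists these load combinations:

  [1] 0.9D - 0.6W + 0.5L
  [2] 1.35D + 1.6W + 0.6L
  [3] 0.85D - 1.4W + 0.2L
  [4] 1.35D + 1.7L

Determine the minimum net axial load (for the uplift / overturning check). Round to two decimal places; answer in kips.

[1] 0.9(159.75) - 0.6(97.65) + 0.5(167.14) = 143.78 - 58.59 + 83.57 = 168.76
[2] 1.35(159.75) + 1.6(97.65) + 0.6(167.14) = 472.19
[3] 0.85(159.75) - 1.4(97.65) + 0.2(167.14) = 135.79 - 136.71 + 33.43 = 32.51
[4] 1.35(159.75) + 1.7(167.14) = 215.66 + 284.14 = 499.80
Combination 3 gives the minimum: 32.51 kips.

32.51 kips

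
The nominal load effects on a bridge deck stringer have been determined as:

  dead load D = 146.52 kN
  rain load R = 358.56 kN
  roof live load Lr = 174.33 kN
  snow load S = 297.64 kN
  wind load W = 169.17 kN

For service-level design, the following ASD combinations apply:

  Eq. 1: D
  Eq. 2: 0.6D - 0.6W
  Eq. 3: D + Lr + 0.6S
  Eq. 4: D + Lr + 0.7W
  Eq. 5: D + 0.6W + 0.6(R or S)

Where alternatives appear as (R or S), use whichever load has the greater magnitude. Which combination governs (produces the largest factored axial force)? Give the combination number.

(R or S) → R = 358.56 kN.
Eq. 1: 1.0(146.52) = 146.52
Eq. 2: 0.6(146.52) - 0.6(169.17) = 87.91 - 101.50 = -13.59
Eq. 3: 1.0(146.52) + 1.0(174.33) + 0.6(297.64) = 146.52 + 174.33 + 178.58 = 499.43
Eq. 4: 1.0(146.52) + 1.0(174.33) + 0.7(169.17) = 146.52 + 174.33 + 118.42 = 439.27
Eq. 5: 1.0(146.52) + 0.6(169.17) + 0.6(358.56) = 146.52 + 101.50 + 215.14 = 463.16
The largest value is 499.43 kN from combination 3.

Combination 3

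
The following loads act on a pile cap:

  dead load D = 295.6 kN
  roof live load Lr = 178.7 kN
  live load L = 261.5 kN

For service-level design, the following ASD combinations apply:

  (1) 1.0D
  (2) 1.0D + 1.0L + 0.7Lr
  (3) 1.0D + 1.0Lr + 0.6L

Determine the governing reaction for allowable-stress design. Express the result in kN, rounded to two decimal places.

(1) 1.0(295.6) = 295.60
(2) 1.0(295.6) + 1.0(261.5) + 0.7(178.7) = 682.19
(3) 1.0(295.6) + 1.0(178.7) + 0.6(261.5) = 631.20
Maximum is from combination 2.

682.19 kN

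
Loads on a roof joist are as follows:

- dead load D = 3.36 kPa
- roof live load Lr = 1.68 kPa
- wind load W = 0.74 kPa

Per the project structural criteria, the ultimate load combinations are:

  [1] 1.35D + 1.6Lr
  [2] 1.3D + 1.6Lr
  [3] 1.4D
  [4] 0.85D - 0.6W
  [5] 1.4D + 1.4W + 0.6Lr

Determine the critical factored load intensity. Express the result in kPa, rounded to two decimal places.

7.22 kPa

[1] 1.35(3.36) + 1.6(1.68) = 7.22
[2] 1.3(3.36) + 1.6(1.68) = 4.37 + 2.69 = 7.06
[3] 1.4(3.36) = 4.70
[4] 0.85(3.36) - 0.6(0.74) = 2.41
[5] 1.4(3.36) + 1.4(0.74) + 0.6(1.68) = 4.70 + 1.04 + 1.01 = 6.75
Maximum is from combination 1.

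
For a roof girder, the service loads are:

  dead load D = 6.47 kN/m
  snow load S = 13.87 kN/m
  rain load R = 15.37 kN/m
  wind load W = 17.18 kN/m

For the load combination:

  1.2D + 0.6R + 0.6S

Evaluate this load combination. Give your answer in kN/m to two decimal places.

25.31 kN/m

1.2(6.47) + 0.6(15.37) + 0.6(13.87) = 25.31
w_u = 25.31 kN/m.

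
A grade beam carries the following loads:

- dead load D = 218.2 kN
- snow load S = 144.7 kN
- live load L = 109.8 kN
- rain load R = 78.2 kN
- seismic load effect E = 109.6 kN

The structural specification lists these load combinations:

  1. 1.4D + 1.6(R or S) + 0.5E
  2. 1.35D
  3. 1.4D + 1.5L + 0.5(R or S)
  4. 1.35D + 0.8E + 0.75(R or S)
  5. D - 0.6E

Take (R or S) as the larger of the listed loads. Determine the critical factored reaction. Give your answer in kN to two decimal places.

591.80 kN

(R or S) → S = 144.7 kN.
1. 1.4(218.2) + 1.6(144.7) + 0.5(109.6) = 305.48 + 231.52 + 54.80 = 591.80
2. 1.35(218.2) = 294.57
3. 1.4(218.2) + 1.5(109.8) + 0.5(144.7) = 305.48 + 164.70 + 72.35 = 542.53
4. 1.35(218.2) + 0.8(109.6) + 0.75(144.7) = 294.57 + 87.68 + 108.53 = 490.78
5. 1.0(218.2) - 0.6(109.6) = 218.20 - 65.76 = 152.44
Maximum is from combination 1.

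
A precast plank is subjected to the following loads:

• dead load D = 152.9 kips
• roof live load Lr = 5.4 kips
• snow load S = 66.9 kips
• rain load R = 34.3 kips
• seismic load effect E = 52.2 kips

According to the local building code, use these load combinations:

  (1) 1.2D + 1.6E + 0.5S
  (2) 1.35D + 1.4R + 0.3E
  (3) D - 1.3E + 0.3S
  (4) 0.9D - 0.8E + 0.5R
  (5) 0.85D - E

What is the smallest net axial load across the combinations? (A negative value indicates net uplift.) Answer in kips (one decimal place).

(1) 1.2(152.9) + 1.6(52.2) + 0.5(66.9) = 300.5
(2) 1.35(152.9) + 1.4(34.3) + 0.3(52.2) = 270.1
(3) 1.0(152.9) - 1.3(52.2) + 0.3(66.9) = 105.1
(4) 0.9(152.9) - 0.8(52.2) + 0.5(34.3) = 113.0
(5) 0.85(152.9) - 1.0(52.2) = 77.8
Combination 5 gives the minimum: 77.8 kips.

77.8 kips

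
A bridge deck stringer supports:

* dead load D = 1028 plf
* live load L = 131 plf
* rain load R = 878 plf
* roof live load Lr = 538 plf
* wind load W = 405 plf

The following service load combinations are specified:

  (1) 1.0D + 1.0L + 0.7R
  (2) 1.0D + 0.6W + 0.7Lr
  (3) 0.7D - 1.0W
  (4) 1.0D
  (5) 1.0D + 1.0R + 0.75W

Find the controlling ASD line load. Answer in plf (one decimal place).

(1) 1.0(1028) + 1.0(131) + 0.7(878) = 1028.0 + 131.0 + 614.6 = 1773.6
(2) 1.0(1028) + 0.6(405) + 0.7(538) = 1028.0 + 243.0 + 376.6 = 1647.6
(3) 0.7(1028) - 1.0(405) = 719.6 - 405.0 = 314.6
(4) 1.0(1028) = 1028.0
(5) 1.0(1028) + 1.0(878) + 0.75(405) = 1028.0 + 878.0 + 303.8 = 2209.8
The controlling combination is 5, giving 2209.8 plf.

2209.8 plf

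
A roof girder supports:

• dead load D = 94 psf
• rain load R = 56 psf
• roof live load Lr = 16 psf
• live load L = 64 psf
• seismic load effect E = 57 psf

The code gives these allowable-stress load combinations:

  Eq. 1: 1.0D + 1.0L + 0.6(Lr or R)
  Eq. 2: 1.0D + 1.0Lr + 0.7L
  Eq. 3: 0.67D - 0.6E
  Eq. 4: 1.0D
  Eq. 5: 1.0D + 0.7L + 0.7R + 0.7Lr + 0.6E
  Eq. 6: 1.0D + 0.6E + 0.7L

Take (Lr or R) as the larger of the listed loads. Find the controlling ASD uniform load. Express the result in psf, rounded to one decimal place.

(Lr or R) → R = 56 psf.
Eq. 1: 1.0(94) + 1.0(64) + 0.6(56) = 94.0 + 64.0 + 33.6 = 191.6
Eq. 2: 1.0(94) + 1.0(16) + 0.7(64) = 94.0 + 16.0 + 44.8 = 154.8
Eq. 3: 0.67(94) - 0.6(57) = 63.0 - 34.2 = 28.8
Eq. 4: 1.0(94) = 94.0
Eq. 5: 1.0(94) + 0.7(64) + 0.7(56) + 0.7(16) + 0.6(57) = 94.0 + 44.8 + 39.2 + 11.2 + 34.2 = 223.4
Eq. 6: 1.0(94) + 0.6(57) + 0.7(64) = 94.0 + 34.2 + 44.8 = 173.0
The controlling combination is 5, giving 223.4 psf.

223.4 psf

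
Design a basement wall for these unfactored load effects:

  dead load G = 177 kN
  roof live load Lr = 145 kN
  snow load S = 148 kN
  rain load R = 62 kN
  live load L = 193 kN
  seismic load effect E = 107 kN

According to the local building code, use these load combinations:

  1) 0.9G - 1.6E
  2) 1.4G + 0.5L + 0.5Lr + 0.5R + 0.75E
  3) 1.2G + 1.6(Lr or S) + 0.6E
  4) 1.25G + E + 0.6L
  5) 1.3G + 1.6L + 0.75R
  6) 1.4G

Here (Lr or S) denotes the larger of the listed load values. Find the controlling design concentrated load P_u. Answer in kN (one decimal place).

(Lr or S) → S = 148 kN.
1) 0.9(177) - 1.6(107) = -11.9
2) 1.4(177) + 0.5(193) + 0.5(145) + 0.5(62) + 0.75(107) = 528.1
3) 1.2(177) + 1.6(148) + 0.6(107) = 513.4
4) 1.25(177) + 1.0(107) + 0.6(193) = 444.1
5) 1.3(177) + 1.6(193) + 0.75(62) = 585.4
6) 1.4(177) = 247.8
Combination 5 governs: P_u = 585.4 kN.

585.4 kN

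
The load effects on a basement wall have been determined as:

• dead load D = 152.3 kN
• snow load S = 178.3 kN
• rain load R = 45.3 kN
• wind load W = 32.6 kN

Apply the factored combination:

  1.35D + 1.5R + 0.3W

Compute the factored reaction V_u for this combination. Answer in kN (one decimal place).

1.35(152.3) + 1.5(45.3) + 0.3(32.6) = 283.3
V_u = 283.3 kN.

283.3 kN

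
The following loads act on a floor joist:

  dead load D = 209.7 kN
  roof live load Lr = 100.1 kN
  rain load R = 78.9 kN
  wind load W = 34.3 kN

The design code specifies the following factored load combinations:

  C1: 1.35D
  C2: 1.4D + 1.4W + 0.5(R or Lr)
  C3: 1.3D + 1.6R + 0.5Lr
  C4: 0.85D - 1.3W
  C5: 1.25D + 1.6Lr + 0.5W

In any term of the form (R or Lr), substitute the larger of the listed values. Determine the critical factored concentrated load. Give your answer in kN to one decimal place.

448.9 kN

(R or Lr) → Lr = 100.1 kN.
C1: 1.35(209.7) = 283.1
C2: 1.4(209.7) + 1.4(34.3) + 0.5(100.1) = 293.6 + 48.0 + 50.1 = 391.7
C3: 1.3(209.7) + 1.6(78.9) + 0.5(100.1) = 272.6 + 126.2 + 50.1 = 448.9
C4: 0.85(209.7) - 1.3(34.3) = 133.7
C5: 1.25(209.7) + 1.6(100.1) + 0.5(34.3) = 439.4
Combination 3 governs: P_u = 448.9 kN.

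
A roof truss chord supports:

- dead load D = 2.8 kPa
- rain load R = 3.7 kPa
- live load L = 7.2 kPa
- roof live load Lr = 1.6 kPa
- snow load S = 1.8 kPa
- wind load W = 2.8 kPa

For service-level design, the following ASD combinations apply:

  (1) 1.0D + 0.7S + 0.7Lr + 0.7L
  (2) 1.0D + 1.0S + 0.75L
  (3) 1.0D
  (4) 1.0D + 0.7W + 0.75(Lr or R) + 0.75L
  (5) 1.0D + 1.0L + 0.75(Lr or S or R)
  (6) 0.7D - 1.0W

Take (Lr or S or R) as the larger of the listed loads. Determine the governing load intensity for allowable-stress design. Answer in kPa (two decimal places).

12.94 kPa

(Lr or R) → R = 3.7 kPa; (Lr or S or R) → R = 3.7 kPa.
(1) 1.0(2.8) + 0.7(1.8) + 0.7(1.6) + 0.7(7.2) = 2.80 + 1.26 + 1.12 + 5.04 = 10.22
(2) 1.0(2.8) + 1.0(1.8) + 0.75(7.2) = 2.80 + 1.80 + 5.40 = 10.00
(3) 1.0(2.8) = 2.80
(4) 1.0(2.8) + 0.7(2.8) + 0.75(3.7) + 0.75(7.2) = 2.80 + 1.96 + 2.78 + 5.40 = 12.94
(5) 1.0(2.8) + 1.0(7.2) + 0.75(3.7) = 2.80 + 7.20 + 2.78 = 12.78
(6) 0.7(2.8) - 1.0(2.8) = 1.96 - 2.80 = -0.84
Combination 4 governs: q = 12.94 kPa.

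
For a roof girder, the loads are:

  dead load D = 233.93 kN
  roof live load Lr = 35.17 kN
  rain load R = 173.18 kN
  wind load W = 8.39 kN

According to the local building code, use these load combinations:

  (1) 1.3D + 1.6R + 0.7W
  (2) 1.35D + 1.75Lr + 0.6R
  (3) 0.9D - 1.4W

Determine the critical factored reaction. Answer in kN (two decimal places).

587.07 kN

(1) 1.3(233.93) + 1.6(173.18) + 0.7(8.39) = 304.11 + 277.09 + 5.87 = 587.07
(2) 1.35(233.93) + 1.75(35.17) + 0.6(173.18) = 481.26
(3) 0.9(233.93) - 1.4(8.39) = 210.54 - 11.75 = 198.79
Combination 1 governs: V_u = 587.07 kN.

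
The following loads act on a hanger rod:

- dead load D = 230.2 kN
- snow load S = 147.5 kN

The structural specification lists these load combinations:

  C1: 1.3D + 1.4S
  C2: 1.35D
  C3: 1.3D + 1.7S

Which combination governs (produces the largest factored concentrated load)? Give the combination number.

C1: 1.3(230.2) + 1.4(147.5) = 505.8
C2: 1.35(230.2) = 310.8
C3: 1.3(230.2) + 1.7(147.5) = 550.0
The largest value is 550.0 kN from combination 3.

Combination 3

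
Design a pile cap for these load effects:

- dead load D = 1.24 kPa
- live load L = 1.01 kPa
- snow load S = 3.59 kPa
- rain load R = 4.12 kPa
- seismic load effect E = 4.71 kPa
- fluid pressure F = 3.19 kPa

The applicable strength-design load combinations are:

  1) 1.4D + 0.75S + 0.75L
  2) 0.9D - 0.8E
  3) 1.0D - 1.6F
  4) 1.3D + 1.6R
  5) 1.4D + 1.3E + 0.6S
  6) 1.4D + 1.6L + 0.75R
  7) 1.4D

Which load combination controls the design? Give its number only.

1) 1.4(1.24) + 0.75(3.59) + 0.75(1.01) = 1.74 + 2.69 + 0.76 = 5.19
2) 0.9(1.24) - 0.8(4.71) = 1.12 - 3.77 = -2.65
3) 1.0(1.24) - 1.6(3.19) = 1.24 - 5.10 = -3.86
4) 1.3(1.24) + 1.6(4.12) = 1.61 + 6.59 = 8.20
5) 1.4(1.24) + 1.3(4.71) + 0.6(3.59) = 1.74 + 6.12 + 2.15 = 10.01
6) 1.4(1.24) + 1.6(1.01) + 0.75(4.12) = 6.44
7) 1.4(1.24) = 1.74
The largest value is 10.01 kPa from combination 5.

Combination 5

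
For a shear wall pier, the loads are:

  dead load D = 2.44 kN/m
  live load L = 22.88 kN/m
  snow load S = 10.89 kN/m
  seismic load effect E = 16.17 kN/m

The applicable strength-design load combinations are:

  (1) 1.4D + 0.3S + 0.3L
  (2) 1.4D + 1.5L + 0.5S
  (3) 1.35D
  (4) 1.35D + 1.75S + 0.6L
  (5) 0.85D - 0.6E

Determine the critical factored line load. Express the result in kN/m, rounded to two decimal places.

(1) 1.4(2.44) + 0.3(10.89) + 0.3(22.88) = 3.42 + 3.27 + 6.86 = 13.55
(2) 1.4(2.44) + 1.5(22.88) + 0.5(10.89) = 43.18
(3) 1.35(2.44) = 3.29
(4) 1.35(2.44) + 1.75(10.89) + 0.6(22.88) = 3.29 + 19.06 + 13.73 = 36.08
(5) 0.85(2.44) - 0.6(16.17) = 2.07 - 9.70 = -7.63
Combination 2 governs: w_u = 43.18 kN/m.

43.18 kN/m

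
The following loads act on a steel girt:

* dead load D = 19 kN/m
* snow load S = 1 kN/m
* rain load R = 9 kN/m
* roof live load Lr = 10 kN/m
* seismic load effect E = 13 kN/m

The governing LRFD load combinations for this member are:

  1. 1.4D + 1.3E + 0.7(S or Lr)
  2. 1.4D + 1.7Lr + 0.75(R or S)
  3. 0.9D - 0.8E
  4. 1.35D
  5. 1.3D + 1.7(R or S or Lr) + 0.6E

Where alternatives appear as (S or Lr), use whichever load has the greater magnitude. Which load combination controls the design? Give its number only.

Combination 1

(S or Lr) → Lr = 10 kN/m; (R or S) → R = 9 kN/m; (R or S or Lr) → Lr = 10 kN/m.
1. 1.4(19) + 1.3(13) + 0.7(10) = 26.6 + 16.9 + 7.0 = 50.5
2. 1.4(19) + 1.7(10) + 0.75(9) = 26.6 + 17.0 + 6.8 = 50.4
3. 0.9(19) - 0.8(13) = 17.1 - 10.4 = 6.7
4. 1.35(19) = 25.7
5. 1.3(19) + 1.7(10) + 0.6(13) = 24.7 + 17.0 + 7.8 = 49.5
The largest value is 50.5 kN/m from combination 1.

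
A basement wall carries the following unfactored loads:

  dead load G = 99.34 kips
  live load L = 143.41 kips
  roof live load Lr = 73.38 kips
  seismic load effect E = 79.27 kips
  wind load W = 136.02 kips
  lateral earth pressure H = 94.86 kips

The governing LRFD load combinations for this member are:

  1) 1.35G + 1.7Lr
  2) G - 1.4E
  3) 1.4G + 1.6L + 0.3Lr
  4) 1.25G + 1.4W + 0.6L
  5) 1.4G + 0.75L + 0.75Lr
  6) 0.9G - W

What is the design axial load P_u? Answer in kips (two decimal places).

400.65 kips

1) 1.35(99.34) + 1.7(73.38) = 134.11 + 124.75 = 258.86
2) 1.0(99.34) - 1.4(79.27) = 99.34 - 110.98 = -11.64
3) 1.4(99.34) + 1.6(143.41) + 0.3(73.38) = 139.08 + 229.46 + 22.01 = 390.55
4) 1.25(99.34) + 1.4(136.02) + 0.6(143.41) = 400.65
5) 1.4(99.34) + 0.75(143.41) + 0.75(73.38) = 301.67
6) 0.9(99.34) - 1.0(136.02) = 89.41 - 136.02 = -46.61
Combination 4 governs: P_u = 400.65 kips.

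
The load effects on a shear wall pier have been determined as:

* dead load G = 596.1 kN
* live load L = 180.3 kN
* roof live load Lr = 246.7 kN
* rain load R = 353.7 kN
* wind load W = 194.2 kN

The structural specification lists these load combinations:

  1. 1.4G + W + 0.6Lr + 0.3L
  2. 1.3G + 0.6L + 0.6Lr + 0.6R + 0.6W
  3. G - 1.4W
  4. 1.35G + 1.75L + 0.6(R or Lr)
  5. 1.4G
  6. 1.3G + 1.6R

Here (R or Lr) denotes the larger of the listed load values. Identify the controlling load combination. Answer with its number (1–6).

(R or Lr) → R = 353.7 kN.
1. 1.4(596.1) + 1.0(194.2) + 0.6(246.7) + 0.3(180.3) = 834.54 + 194.20 + 148.02 + 54.09 = 1230.85
2. 1.3(596.1) + 0.6(180.3) + 0.6(246.7) + 0.6(353.7) + 0.6(194.2) = 774.93 + 108.18 + 148.02 + 212.22 + 116.52 = 1359.87
3. 1.0(596.1) - 1.4(194.2) = 596.10 - 271.88 = 324.22
4. 1.35(596.1) + 1.75(180.3) + 0.6(353.7) = 1332.48
5. 1.4(596.1) = 834.54
6. 1.3(596.1) + 1.6(353.7) = 774.93 + 565.92 = 1340.85
The largest value is 1359.87 kN from combination 2.

Combination 2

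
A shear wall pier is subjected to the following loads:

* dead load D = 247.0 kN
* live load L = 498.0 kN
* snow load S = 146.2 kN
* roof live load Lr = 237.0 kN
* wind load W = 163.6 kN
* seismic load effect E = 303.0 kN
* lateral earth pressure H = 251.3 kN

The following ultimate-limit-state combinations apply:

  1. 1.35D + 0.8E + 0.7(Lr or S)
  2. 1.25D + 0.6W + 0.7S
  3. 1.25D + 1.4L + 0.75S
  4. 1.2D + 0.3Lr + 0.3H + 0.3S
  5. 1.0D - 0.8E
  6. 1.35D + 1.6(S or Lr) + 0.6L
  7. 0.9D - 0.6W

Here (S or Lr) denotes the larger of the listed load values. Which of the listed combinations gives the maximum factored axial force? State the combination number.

(Lr or S) → Lr = 237.0 kN; (S or Lr) → Lr = 237.0 kN.
1. 1.35(247.0) + 0.8(303.0) + 0.7(237.0) = 333.5 + 242.4 + 165.9 = 741.8
2. 1.25(247.0) + 0.6(163.6) + 0.7(146.2) = 308.8 + 98.2 + 102.3 = 509.3
3. 1.25(247.0) + 1.4(498.0) + 0.75(146.2) = 1115.6
4. 1.2(247.0) + 0.3(237.0) + 0.3(251.3) + 0.3(146.2) = 296.4 + 71.1 + 75.4 + 43.9 = 486.8
5. 1.0(247.0) - 0.8(303.0) = 247.0 - 242.4 = 4.6
6. 1.35(247.0) + 1.6(237.0) + 0.6(498.0) = 333.5 + 379.2 + 298.8 = 1011.5
7. 0.9(247.0) - 0.6(163.6) = 222.3 - 98.2 = 124.1
The largest value is 1115.6 kN from combination 3.

Combination 3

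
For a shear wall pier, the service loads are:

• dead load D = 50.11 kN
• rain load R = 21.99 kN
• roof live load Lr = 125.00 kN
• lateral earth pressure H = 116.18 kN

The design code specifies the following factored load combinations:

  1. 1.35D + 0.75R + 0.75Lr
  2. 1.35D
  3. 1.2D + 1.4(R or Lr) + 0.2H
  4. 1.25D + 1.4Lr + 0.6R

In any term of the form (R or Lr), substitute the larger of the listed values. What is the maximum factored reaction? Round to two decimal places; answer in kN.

(R or Lr) → Lr = 125.00 kN.
1. 1.35(50.11) + 0.75(21.99) + 0.75(125.00) = 67.65 + 16.49 + 93.75 = 177.89
2. 1.35(50.11) = 67.65
3. 1.2(50.11) + 1.4(125.00) + 0.2(116.18) = 60.13 + 175.00 + 23.24 = 258.37
4. 1.25(50.11) + 1.4(125.00) + 0.6(21.99) = 62.64 + 175.00 + 13.19 = 250.83
The controlling combination is 3, giving 258.37 kN.

258.37 kN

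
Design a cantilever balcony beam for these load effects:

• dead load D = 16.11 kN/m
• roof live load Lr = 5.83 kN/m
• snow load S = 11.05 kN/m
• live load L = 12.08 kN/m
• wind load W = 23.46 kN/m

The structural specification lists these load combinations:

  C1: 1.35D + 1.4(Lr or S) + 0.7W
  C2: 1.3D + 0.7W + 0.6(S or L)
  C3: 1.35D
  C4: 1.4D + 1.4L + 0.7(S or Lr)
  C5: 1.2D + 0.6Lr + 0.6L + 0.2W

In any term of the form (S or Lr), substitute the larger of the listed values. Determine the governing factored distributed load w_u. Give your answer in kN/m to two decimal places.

53.64 kN/m

(Lr or S) → S = 11.05 kN/m; (S or L) → L = 12.08 kN/m; (S or Lr) → S = 11.05 kN/m.
C1: 1.35(16.11) + 1.4(11.05) + 0.7(23.46) = 21.75 + 15.47 + 16.42 = 53.64
C2: 1.3(16.11) + 0.7(23.46) + 0.6(12.08) = 20.94 + 16.42 + 7.25 = 44.61
C3: 1.35(16.11) = 21.75
C4: 1.4(16.11) + 1.4(12.08) + 0.7(11.05) = 22.55 + 16.91 + 7.74 = 47.20
C5: 1.2(16.11) + 0.6(5.83) + 0.6(12.08) + 0.2(23.46) = 19.33 + 3.50 + 7.25 + 4.69 = 34.77
The controlling combination is 1, giving 53.64 kN/m.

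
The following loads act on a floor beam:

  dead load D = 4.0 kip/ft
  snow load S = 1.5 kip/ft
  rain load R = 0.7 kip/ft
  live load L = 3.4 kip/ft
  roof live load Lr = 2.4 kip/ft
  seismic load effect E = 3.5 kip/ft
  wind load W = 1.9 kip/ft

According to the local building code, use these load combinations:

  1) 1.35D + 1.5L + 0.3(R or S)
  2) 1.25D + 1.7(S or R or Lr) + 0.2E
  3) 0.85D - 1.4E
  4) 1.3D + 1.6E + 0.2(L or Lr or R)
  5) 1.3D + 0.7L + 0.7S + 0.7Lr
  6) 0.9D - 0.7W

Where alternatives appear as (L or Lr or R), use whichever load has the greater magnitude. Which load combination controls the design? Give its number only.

(R or S) → S = 1.5 kip/ft; (S or R or Lr) → Lr = 2.4 kip/ft; (L or Lr or R) → L = 3.4 kip/ft.
1) 1.35(4.0) + 1.5(3.4) + 0.3(1.5) = 5.4 + 5.1 + 0.5 = 11.0
2) 1.25(4.0) + 1.7(2.4) + 0.2(3.5) = 5.0 + 4.1 + 0.7 = 9.8
3) 0.85(4.0) - 1.4(3.5) = 3.4 - 4.9 = -1.5
4) 1.3(4.0) + 1.6(3.5) + 0.2(3.4) = 5.2 + 5.6 + 0.7 = 11.5
5) 1.3(4.0) + 0.7(3.4) + 0.7(1.5) + 0.7(2.4) = 10.3
6) 0.9(4.0) - 0.7(1.9) = 3.6 - 1.3 = 2.3
The largest value is 11.5 kip/ft from combination 4.

Combination 4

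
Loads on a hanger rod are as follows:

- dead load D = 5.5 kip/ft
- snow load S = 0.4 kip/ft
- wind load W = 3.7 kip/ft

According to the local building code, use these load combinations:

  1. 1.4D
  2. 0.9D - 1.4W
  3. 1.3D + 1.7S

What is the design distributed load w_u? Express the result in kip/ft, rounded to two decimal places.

7.83 kip/ft

1. 1.4(5.5) = 7.70
2. 0.9(5.5) - 1.4(3.7) = -0.23
3. 1.3(5.5) + 1.7(0.4) = 7.83
Maximum is from combination 3.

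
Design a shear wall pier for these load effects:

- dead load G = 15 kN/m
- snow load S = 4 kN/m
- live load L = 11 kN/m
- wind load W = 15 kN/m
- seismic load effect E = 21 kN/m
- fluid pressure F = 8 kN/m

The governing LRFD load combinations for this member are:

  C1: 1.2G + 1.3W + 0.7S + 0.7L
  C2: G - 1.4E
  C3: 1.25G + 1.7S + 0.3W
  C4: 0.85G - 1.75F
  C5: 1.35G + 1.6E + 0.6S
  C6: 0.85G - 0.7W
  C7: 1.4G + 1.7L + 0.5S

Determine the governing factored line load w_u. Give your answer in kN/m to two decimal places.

C1: 1.2(15) + 1.3(15) + 0.7(4) + 0.7(11) = 18.00 + 19.50 + 2.80 + 7.70 = 48.00
C2: 1.0(15) - 1.4(21) = 15.00 - 29.40 = -14.40
C3: 1.25(15) + 1.7(4) + 0.3(15) = 18.75 + 6.80 + 4.50 = 30.05
C4: 0.85(15) - 1.75(8) = 12.75 - 14.00 = -1.25
C5: 1.35(15) + 1.6(21) + 0.6(4) = 20.25 + 33.60 + 2.40 = 56.25
C6: 0.85(15) - 0.7(15) = 12.75 - 10.50 = 2.25
C7: 1.4(15) + 1.7(11) + 0.5(4) = 21.00 + 18.70 + 2.00 = 41.70
Combination 5 governs: w_u = 56.25 kN/m.

56.25 kN/m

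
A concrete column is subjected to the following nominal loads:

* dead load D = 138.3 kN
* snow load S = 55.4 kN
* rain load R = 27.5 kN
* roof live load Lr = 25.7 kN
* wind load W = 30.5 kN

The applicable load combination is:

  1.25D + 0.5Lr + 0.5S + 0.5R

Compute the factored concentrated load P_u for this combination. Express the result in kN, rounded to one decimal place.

227.2 kN

1.25(138.3) + 0.5(25.7) + 0.5(55.4) + 0.5(27.5) = 227.2
P_u = 227.2 kN.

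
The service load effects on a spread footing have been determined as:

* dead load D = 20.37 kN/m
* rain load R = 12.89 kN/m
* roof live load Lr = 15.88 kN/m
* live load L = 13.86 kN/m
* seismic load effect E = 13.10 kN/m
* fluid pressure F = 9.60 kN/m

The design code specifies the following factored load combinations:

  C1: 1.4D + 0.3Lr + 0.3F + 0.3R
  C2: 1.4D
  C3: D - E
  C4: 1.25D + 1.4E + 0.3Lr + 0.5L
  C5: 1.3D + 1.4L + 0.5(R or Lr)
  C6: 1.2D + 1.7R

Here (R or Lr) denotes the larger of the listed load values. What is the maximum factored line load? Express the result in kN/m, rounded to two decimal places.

(R or Lr) → Lr = 15.88 kN/m.
C1: 1.4(20.37) + 0.3(15.88) + 0.3(9.60) + 0.3(12.89) = 40.03
C2: 1.4(20.37) = 28.52
C3: 1.0(20.37) - 1.0(13.10) = 7.27
C4: 1.25(20.37) + 1.4(13.10) + 0.3(15.88) + 0.5(13.86) = 55.50
C5: 1.3(20.37) + 1.4(13.86) + 0.5(15.88) = 53.83
C6: 1.2(20.37) + 1.7(12.89) = 46.36
The controlling combination is 4, giving 55.50 kN/m.

55.50 kN/m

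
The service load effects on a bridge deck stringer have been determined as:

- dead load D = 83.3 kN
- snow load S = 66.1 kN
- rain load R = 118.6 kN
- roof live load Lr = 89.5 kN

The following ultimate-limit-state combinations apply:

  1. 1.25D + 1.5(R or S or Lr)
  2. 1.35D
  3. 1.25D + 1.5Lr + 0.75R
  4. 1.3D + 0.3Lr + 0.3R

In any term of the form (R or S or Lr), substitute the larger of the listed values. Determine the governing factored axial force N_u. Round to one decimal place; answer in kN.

(R or S or Lr) → R = 118.6 kN.
1. 1.25(83.3) + 1.5(118.6) = 104.1 + 177.9 = 282.0
2. 1.35(83.3) = 112.5
3. 1.25(83.3) + 1.5(89.5) + 0.75(118.6) = 327.3
4. 1.3(83.3) + 0.3(89.5) + 0.3(118.6) = 170.7
Combination 3 governs: N_u = 327.3 kN.

327.3 kN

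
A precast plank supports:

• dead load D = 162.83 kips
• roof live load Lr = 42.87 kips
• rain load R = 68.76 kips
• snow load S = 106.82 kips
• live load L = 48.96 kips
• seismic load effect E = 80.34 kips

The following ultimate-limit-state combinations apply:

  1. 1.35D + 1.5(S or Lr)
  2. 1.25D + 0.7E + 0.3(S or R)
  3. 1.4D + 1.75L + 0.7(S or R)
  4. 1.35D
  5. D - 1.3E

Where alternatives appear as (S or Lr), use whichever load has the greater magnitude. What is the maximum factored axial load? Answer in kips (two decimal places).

(S or Lr) → S = 106.82 kips; (S or R) → S = 106.82 kips.
1. 1.35(162.83) + 1.5(106.82) = 219.82 + 160.23 = 380.05
2. 1.25(162.83) + 0.7(80.34) + 0.3(106.82) = 291.82
3. 1.4(162.83) + 1.75(48.96) + 0.7(106.82) = 388.42
4. 1.35(162.83) = 219.82
5. 1.0(162.83) - 1.3(80.34) = 162.83 - 104.44 = 58.39
Combination 3 governs: P_u = 388.42 kips.

388.42 kips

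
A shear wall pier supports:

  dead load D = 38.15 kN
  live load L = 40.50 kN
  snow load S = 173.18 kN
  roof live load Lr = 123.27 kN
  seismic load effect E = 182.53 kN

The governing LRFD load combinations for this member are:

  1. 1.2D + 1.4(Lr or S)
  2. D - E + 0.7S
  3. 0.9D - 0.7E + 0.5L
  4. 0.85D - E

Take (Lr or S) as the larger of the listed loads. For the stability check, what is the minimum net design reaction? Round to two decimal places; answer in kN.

(Lr or S) → S = 173.18 kN.
1. 1.2(38.15) + 1.4(173.18) = 288.23
2. 1.0(38.15) - 1.0(182.53) + 0.7(173.18) = -23.15
3. 0.9(38.15) - 0.7(182.53) + 0.5(40.50) = -73.19
4. 0.85(38.15) - 1.0(182.53) = -150.10
Combination 4 gives the minimum: -150.10 kN.

-150.10 kN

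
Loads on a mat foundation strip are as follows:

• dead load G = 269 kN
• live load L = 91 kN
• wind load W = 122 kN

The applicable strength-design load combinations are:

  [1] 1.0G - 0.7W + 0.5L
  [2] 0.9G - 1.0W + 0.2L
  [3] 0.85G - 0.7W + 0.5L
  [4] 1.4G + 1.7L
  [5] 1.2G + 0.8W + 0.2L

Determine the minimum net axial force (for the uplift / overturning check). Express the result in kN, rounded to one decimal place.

[1] 1.0(269) - 0.7(122) + 0.5(91) = 269.0 - 85.4 + 45.5 = 229.1
[2] 0.9(269) - 1.0(122) + 0.2(91) = 242.1 - 122.0 + 18.2 = 138.3
[3] 0.85(269) - 0.7(122) + 0.5(91) = 228.7 - 85.4 + 45.5 = 188.8
[4] 1.4(269) + 1.7(91) = 376.6 + 154.7 = 531.3
[5] 1.2(269) + 0.8(122) + 0.2(91) = 322.8 + 97.6 + 18.2 = 438.6
Combination 2 gives the minimum: 138.3 kN.

138.3 kN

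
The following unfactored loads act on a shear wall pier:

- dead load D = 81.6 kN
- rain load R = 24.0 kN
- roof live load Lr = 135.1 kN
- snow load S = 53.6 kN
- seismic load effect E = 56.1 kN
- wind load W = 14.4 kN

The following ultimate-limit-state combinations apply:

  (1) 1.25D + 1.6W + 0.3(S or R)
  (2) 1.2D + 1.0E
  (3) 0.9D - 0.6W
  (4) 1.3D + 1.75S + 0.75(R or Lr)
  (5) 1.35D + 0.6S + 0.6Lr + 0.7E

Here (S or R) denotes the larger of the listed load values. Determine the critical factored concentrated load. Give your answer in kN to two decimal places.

301.21 kN

(S or R) → S = 53.6 kN; (R or Lr) → Lr = 135.1 kN.
(1) 1.25(81.6) + 1.6(14.4) + 0.3(53.6) = 102.00 + 23.04 + 16.08 = 141.12
(2) 1.2(81.6) + 1.0(56.1) = 97.92 + 56.10 = 154.02
(3) 0.9(81.6) - 0.6(14.4) = 73.44 - 8.64 = 64.80
(4) 1.3(81.6) + 1.75(53.6) + 0.75(135.1) = 106.08 + 93.80 + 101.33 = 301.21
(5) 1.35(81.6) + 0.6(53.6) + 0.6(135.1) + 0.7(56.1) = 110.16 + 32.16 + 81.06 + 39.27 = 262.65
Maximum is from combination 4.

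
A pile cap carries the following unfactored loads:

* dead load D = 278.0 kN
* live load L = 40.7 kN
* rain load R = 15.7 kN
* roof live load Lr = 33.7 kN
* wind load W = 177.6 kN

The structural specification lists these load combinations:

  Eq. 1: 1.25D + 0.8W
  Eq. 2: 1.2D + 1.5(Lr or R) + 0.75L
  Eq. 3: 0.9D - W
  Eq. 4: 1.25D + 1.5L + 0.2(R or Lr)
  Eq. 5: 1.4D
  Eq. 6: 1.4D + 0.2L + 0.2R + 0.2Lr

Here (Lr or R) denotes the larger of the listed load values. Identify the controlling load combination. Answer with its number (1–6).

(Lr or R) → Lr = 33.7 kN; (R or Lr) → Lr = 33.7 kN.
Eq. 1: 1.25(278.0) + 0.8(177.6) = 347.5 + 142.1 = 489.6
Eq. 2: 1.2(278.0) + 1.5(33.7) + 0.75(40.7) = 333.6 + 50.6 + 30.5 = 414.7
Eq. 3: 0.9(278.0) - 1.0(177.6) = 250.2 - 177.6 = 72.6
Eq. 4: 1.25(278.0) + 1.5(40.7) + 0.2(33.7) = 347.5 + 61.1 + 6.7 = 415.3
Eq. 5: 1.4(278.0) = 389.2
Eq. 6: 1.4(278.0) + 0.2(40.7) + 0.2(15.7) + 0.2(33.7) = 407.2
The largest value is 489.6 kN from combination 1.

Combination 1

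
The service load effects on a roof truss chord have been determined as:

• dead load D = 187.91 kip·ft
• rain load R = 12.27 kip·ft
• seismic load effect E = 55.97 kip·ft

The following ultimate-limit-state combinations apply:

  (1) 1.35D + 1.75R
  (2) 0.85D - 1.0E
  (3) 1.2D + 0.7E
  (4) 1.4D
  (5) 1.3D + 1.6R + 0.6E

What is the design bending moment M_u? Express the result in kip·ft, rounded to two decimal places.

297.50 kip·ft

(1) 1.35(187.91) + 1.75(12.27) = 253.68 + 21.47 = 275.15
(2) 0.85(187.91) - 1.0(55.97) = 159.72 - 55.97 = 103.75
(3) 1.2(187.91) + 0.7(55.97) = 225.49 + 39.18 = 264.67
(4) 1.4(187.91) = 263.07
(5) 1.3(187.91) + 1.6(12.27) + 0.6(55.97) = 297.50
The controlling combination is 5, giving 297.50 kip·ft.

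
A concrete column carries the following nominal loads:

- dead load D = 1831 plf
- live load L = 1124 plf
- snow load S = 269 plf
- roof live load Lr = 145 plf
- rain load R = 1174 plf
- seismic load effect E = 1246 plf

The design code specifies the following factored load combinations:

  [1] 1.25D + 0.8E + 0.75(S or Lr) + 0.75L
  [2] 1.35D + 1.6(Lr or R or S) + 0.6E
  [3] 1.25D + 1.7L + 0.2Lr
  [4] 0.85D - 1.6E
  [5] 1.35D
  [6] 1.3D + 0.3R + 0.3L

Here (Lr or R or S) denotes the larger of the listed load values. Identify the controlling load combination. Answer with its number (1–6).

(S or Lr) → S = 269 plf; (Lr or R or S) → R = 1174 plf.
[1] 1.25(1831) + 0.8(1246) + 0.75(269) + 0.75(1124) = 4330.3
[2] 1.35(1831) + 1.6(1174) + 0.6(1246) = 2471.9 + 1878.4 + 747.6 = 5097.9
[3] 1.25(1831) + 1.7(1124) + 0.2(145) = 2288.8 + 1910.8 + 29.0 = 4228.6
[4] 0.85(1831) - 1.6(1246) = -437.3
[5] 1.35(1831) = 2471.9
[6] 1.3(1831) + 0.3(1174) + 0.3(1124) = 2380.3 + 352.2 + 337.2 = 3069.7
The largest value is 5097.9 plf from combination 2.

Combination 2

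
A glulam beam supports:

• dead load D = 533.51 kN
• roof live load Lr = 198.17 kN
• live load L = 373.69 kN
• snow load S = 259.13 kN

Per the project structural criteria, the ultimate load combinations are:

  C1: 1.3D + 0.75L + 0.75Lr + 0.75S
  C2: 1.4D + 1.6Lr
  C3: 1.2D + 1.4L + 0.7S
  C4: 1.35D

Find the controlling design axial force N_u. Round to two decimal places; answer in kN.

1344.77 kN

C1: 1.3(533.51) + 0.75(373.69) + 0.75(198.17) + 0.75(259.13) = 693.56 + 280.27 + 148.63 + 194.35 = 1316.81
C2: 1.4(533.51) + 1.6(198.17) = 1063.99
C3: 1.2(533.51) + 1.4(373.69) + 0.7(259.13) = 640.21 + 523.17 + 181.39 = 1344.77
C4: 1.35(533.51) = 720.24
The controlling combination is 3, giving 1344.77 kN.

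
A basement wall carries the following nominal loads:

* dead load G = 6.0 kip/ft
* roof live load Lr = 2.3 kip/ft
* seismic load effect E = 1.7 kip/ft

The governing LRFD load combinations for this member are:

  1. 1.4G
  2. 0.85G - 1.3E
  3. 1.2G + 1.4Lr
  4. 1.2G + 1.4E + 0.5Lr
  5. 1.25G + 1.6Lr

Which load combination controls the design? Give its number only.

Combination 5

1. 1.4(6.0) = 8.4
2. 0.85(6.0) - 1.3(1.7) = 5.1 - 2.2 = 2.9
3. 1.2(6.0) + 1.4(2.3) = 7.2 + 3.2 = 10.4
4. 1.2(6.0) + 1.4(1.7) + 0.5(2.3) = 10.7
5. 1.25(6.0) + 1.6(2.3) = 7.5 + 3.7 = 11.2
The largest value is 11.2 kip/ft from combination 5.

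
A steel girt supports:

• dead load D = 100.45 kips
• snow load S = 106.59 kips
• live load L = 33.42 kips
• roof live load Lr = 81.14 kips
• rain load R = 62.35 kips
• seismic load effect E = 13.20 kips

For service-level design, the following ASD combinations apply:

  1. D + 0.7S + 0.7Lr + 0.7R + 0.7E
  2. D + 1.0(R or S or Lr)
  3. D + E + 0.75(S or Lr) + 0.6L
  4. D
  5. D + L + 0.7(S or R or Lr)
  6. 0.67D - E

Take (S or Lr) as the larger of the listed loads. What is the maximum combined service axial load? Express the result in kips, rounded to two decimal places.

(R or S or Lr) → S = 106.59 kips; (S or Lr) → S = 106.59 kips; (S or R or Lr) → S = 106.59 kips.
1. 1.0(100.45) + 0.7(106.59) + 0.7(81.14) + 0.7(62.35) + 0.7(13.20) = 100.45 + 74.61 + 56.80 + 43.65 + 9.24 = 284.75
2. 1.0(100.45) + 1.0(106.59) = 100.45 + 106.59 = 207.04
3. 1.0(100.45) + 1.0(13.20) + 0.75(106.59) + 0.6(33.42) = 100.45 + 13.20 + 79.94 + 20.05 = 213.64
4. 1.0(100.45) = 100.45
5. 1.0(100.45) + 1.0(33.42) + 0.7(106.59) = 100.45 + 33.42 + 74.61 = 208.48
6. 0.67(100.45) - 1.0(13.20) = 67.30 - 13.20 = 54.10
Maximum is from combination 1.

284.75 kips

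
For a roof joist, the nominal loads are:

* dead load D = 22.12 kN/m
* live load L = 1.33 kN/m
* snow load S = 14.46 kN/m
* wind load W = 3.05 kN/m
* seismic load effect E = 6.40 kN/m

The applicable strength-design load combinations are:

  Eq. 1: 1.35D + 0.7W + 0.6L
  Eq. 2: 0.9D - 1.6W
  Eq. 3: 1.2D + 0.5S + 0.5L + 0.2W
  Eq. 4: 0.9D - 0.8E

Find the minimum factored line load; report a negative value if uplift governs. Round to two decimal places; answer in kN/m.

14.79 kN/m

Eq. 1: 1.35(22.12) + 0.7(3.05) + 0.6(1.33) = 32.80
Eq. 2: 0.9(22.12) - 1.6(3.05) = 15.03
Eq. 3: 1.2(22.12) + 0.5(14.46) + 0.5(1.33) + 0.2(3.05) = 35.05
Eq. 4: 0.9(22.12) - 0.8(6.40) = 14.79
Combination 4 gives the minimum: 14.79 kN/m.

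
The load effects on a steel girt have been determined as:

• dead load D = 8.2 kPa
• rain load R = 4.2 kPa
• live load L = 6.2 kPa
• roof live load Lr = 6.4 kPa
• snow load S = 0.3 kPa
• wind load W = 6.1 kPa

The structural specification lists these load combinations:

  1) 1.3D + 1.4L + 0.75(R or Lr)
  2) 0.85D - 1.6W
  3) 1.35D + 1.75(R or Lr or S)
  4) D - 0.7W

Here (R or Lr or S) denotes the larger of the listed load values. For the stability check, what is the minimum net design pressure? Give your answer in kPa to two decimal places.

-2.79 kPa

(R or Lr) → Lr = 6.4 kPa; (R or Lr or S) → Lr = 6.4 kPa.
1) 1.3(8.2) + 1.4(6.2) + 0.75(6.4) = 10.66 + 8.68 + 4.80 = 24.14
2) 0.85(8.2) - 1.6(6.1) = 6.97 - 9.76 = -2.79
3) 1.35(8.2) + 1.75(6.4) = 11.07 + 11.20 = 22.27
4) 1.0(8.2) - 0.7(6.1) = 8.20 - 4.27 = 3.93
Combination 2 gives the minimum: -2.79 kPa.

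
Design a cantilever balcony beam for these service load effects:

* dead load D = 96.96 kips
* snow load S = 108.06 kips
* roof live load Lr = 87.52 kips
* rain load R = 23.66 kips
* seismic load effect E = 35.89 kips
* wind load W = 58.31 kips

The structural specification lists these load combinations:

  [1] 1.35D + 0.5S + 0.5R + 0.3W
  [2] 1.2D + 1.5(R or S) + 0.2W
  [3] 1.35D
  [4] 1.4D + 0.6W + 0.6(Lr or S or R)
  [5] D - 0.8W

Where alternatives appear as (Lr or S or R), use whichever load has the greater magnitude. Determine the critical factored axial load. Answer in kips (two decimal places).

290.10 kips

(R or S) → S = 108.06 kips; (Lr or S or R) → S = 108.06 kips.
[1] 1.35(96.96) + 0.5(108.06) + 0.5(23.66) + 0.3(58.31) = 214.25
[2] 1.2(96.96) + 1.5(108.06) + 0.2(58.31) = 290.10
[3] 1.35(96.96) = 130.90
[4] 1.4(96.96) + 0.6(58.31) + 0.6(108.06) = 235.57
[5] 1.0(96.96) - 0.8(58.31) = 50.31
The controlling combination is 2, giving 290.10 kips.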